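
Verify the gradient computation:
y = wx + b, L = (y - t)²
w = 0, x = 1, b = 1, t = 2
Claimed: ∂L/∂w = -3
Incorrect

y = (0)(1) + 1 = 1
∂L/∂y = 2(y - t) = 2(1 - 2) = -2
∂y/∂w = x = 1
∂L/∂w = -2 × 1 = -2

Claimed value: -3
Incorrect: The correct gradient is -2.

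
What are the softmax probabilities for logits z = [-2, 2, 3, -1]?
p = [0.0048, 0.2641, 0.7179, 0.0131]

exp(z) = [0.1353, 7.389, 20.09, 0.3679]
Sum = 27.98
p = [0.0048, 0.2641, 0.7179, 0.0131]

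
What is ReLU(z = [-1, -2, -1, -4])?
h = [0, 0, 0, 0]

ReLU applied element-wise: max(0,-1)=0, max(0,-2)=0, max(0,-1)=0, max(0,-4)=0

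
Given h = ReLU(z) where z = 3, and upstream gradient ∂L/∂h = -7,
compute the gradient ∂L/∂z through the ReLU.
∂L/∂z = -7

h = ReLU(3) = 3
Since z > 0: ∂h/∂z = 1
∂L/∂z = ∂L/∂h · ∂h/∂z = -7 × 1 = -7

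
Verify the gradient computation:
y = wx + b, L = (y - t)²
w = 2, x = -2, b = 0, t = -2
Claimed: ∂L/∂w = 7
Incorrect

y = (2)(-2) + 0 = -4
∂L/∂y = 2(y - t) = 2(-4 - -2) = -4
∂y/∂w = x = -2
∂L/∂w = -4 × -2 = 8

Claimed value: 7
Incorrect: The correct gradient is 8.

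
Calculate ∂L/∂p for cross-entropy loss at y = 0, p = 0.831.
∂L/∂p = 5.917

∂L/∂p = -y/p + (1-y)/(1-p) = 0 + 1/0.169 = 5.917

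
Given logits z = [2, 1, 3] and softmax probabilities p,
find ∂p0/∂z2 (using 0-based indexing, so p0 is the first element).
∂p0/∂z2 = -0.1628

p = softmax(z) = [0.2447, 0.09003, 0.6652]
p0 = 0.2447, p2 = 0.6652

∂p0/∂z2 = -p0 × p2 = -0.2447 × 0.6652 = -0.1628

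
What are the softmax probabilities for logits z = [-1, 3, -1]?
p = [0.0177, 0.9647, 0.0177]

exp(z) = [0.3679, 20.09, 0.3679]
Sum = 20.82
p = [0.0177, 0.9647, 0.0177]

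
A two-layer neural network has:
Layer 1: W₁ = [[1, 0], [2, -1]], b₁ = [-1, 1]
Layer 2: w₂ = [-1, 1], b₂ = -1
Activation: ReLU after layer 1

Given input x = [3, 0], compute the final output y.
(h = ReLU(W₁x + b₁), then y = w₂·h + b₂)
y = 4

Layer 1 pre-activation: z₁ = [2, 7]
After ReLU: h = [2, 7]
Layer 2 output: y = -1×2 + 1×7 + -1 = 4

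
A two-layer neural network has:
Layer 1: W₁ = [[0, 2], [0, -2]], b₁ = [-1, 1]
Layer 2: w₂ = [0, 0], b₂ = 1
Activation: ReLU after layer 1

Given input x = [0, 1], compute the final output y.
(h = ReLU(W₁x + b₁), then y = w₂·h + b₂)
y = 1

Layer 1 pre-activation: z₁ = [1, -1]
After ReLU: h = [1, 0]
Layer 2 output: y = 0×1 + 0×0 + 1 = 1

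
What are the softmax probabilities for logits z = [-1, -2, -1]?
p = [0.4223, 0.1554, 0.4223]

exp(z) = [0.3679, 0.1353, 0.3679]
Sum = 0.8711
p = [0.4223, 0.1554, 0.4223]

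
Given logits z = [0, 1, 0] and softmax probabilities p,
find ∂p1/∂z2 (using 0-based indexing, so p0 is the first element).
∂p1/∂z2 = -0.1221

p = softmax(z) = [0.2119, 0.5761, 0.2119]
p1 = 0.5761, p2 = 0.2119

∂p1/∂z2 = -p1 × p2 = -0.5761 × 0.2119 = -0.1221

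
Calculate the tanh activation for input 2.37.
0.9827

tanh(2.37) = (e^(2.37) - e^(-2.37))/(e^(2.37) + e^(-2.37)) = 0.9827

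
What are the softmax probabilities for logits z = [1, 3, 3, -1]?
p = [0.0628, 0.4643, 0.4643, 0.0085]

exp(z) = [2.718, 20.09, 20.09, 0.3679]
Sum = 43.26
p = [0.0628, 0.4643, 0.4643, 0.0085]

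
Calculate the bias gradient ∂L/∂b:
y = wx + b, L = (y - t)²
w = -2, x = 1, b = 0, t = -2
∂L/∂b = 0

y = wx + b = (-2)(1) + 0 = -2
∂L/∂y = 2(y - t) = 2(-2 - -2) = 0
∂y/∂b = 1
∂L/∂b = ∂L/∂y · ∂y/∂b = 0 × 1 = 0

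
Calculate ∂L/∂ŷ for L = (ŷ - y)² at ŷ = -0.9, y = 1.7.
∂L/∂ŷ = -5.2

∂L/∂ŷ = 2(ŷ - y) = 2(-0.9 - 1.7) = 2(-2.6) = -5.2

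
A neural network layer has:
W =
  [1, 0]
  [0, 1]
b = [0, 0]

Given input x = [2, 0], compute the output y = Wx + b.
y = [2, 0]

Wx = [1×2 + 0×0, 0×2 + 1×0]
   = [2, 0]
y = Wx + b = [2 + 0, 0 + 0] = [2, 0]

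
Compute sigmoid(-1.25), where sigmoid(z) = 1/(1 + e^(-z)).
0.2227

sigmoid(-1.25) = 1/(1 + e^(1.25)) = 1/(1 + 3.49) = 0.2227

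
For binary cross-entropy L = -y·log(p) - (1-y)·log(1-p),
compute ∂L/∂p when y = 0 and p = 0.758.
∂L/∂p = 4.132

∂L/∂p = -y/p + (1-y)/(1-p) = 0 + 1/0.242 = 4.132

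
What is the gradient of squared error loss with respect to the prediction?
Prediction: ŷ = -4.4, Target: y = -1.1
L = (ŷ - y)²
∂L/∂ŷ = -6.6

∂L/∂ŷ = 2(ŷ - y) = 2(-4.4 - -1.1) = 2(-3.3) = -6.6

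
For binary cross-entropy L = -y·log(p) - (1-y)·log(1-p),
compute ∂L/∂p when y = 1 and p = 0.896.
∂L/∂p = -1.116

∂L/∂p = -y/p + (1-y)/(1-p) = -1/0.896 + 0 = -1.116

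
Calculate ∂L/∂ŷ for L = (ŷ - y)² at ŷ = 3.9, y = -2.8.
∂L/∂ŷ = 13.4

∂L/∂ŷ = 2(ŷ - y) = 2(3.9 - -2.8) = 2(6.7) = 13.4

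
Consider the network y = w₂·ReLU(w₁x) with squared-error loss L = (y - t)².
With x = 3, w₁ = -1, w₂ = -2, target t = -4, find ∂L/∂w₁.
∂L/∂w₁ = 0

Forward pass:
z = w₁x = -1×3 = -3
h = ReLU(-3) = 0
y = w₂h = -2×0 = 0

Backward pass:
∂L/∂y = 2(y - t) = 2(0 - -4) = 8
∂y/∂h = w₂ = -2
∂h/∂z = 0 (ReLU derivative)
∂z/∂w₁ = x = 3

∂L/∂w₁ = 8 × -2 × 0 × 3 = 0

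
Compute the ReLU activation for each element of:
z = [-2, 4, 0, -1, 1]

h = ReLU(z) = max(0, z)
h = [0, 4, 0, 0, 1]

ReLU applied element-wise: max(0,-2)=0, max(0,4)=4, max(0,0)=0, max(0,-1)=0, max(0,1)=1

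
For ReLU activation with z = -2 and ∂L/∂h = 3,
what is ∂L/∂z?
∂L/∂z = 0

h = ReLU(-2) = 0
Since z < 0: ∂h/∂z = 0
∂L/∂z = ∂L/∂h · ∂h/∂z = 3 × 0 = 0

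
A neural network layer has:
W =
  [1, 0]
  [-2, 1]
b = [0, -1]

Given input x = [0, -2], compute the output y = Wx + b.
y = [0, -3]

Wx = [1×0 + 0×-2, -2×0 + 1×-2]
   = [0, -2]
y = Wx + b = [0 + 0, -2 + -1] = [0, -3]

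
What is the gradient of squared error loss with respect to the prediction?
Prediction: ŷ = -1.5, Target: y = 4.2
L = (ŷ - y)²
∂L/∂ŷ = -11.4

∂L/∂ŷ = 2(ŷ - y) = 2(-1.5 - 4.2) = 2(-5.7) = -11.4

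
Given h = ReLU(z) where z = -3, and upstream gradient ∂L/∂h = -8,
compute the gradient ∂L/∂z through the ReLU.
∂L/∂z = 0

h = ReLU(-3) = 0
Since z < 0: ∂h/∂z = 0
∂L/∂z = ∂L/∂h · ∂h/∂z = -8 × 0 = 0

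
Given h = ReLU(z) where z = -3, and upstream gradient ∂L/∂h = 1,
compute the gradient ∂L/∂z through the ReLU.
∂L/∂z = 0

h = ReLU(-3) = 0
Since z < 0: ∂h/∂z = 0
∂L/∂z = ∂L/∂h · ∂h/∂z = 1 × 0 = 0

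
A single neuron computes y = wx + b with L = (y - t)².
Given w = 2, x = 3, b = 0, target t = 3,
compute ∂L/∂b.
∂L/∂b = 6

y = wx + b = (2)(3) + 0 = 6
∂L/∂y = 2(y - t) = 2(6 - 3) = 6
∂y/∂b = 1
∂L/∂b = ∂L/∂y · ∂y/∂b = 6 × 1 = 6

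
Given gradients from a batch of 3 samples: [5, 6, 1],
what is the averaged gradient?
Average gradient = 4

Average = (1/3)(5 + 6 + 1) = 12/3 = 4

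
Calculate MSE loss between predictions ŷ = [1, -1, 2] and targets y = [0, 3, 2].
MSE = 5.667

MSE = (1/3)((1-0)² + (-1-3)² + (2-2)²) = (1/3)(1 + 16 + 0) = 5.667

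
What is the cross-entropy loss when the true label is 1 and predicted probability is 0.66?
L = 0.4155

L = -1·log(0.66) - 0·log(0.34) = -log(0.66) = 0.4155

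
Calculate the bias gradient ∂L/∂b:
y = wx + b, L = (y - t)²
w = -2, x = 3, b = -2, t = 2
∂L/∂b = -20

y = wx + b = (-2)(3) + -2 = -8
∂L/∂y = 2(y - t) = 2(-8 - 2) = -20
∂y/∂b = 1
∂L/∂b = ∂L/∂y · ∂y/∂b = -20 × 1 = -20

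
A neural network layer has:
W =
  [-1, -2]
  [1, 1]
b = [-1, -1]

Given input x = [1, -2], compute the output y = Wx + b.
y = [2, -2]

Wx = [-1×1 + -2×-2, 1×1 + 1×-2]
   = [3, -1]
y = Wx + b = [3 + -1, -1 + -1] = [2, -2]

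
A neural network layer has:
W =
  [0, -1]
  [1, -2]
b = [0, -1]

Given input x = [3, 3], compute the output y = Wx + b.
y = [-3, -4]

Wx = [0×3 + -1×3, 1×3 + -2×3]
   = [-3, -3]
y = Wx + b = [-3 + 0, -3 + -1] = [-3, -4]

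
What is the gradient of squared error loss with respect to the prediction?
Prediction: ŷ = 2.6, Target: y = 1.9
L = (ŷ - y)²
∂L/∂ŷ = 1.4

∂L/∂ŷ = 2(ŷ - y) = 2(2.6 - 1.9) = 2(0.7) = 1.4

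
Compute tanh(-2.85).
-0.9933

tanh(-2.85) = (e^(-2.85) - e^(2.85))/(e^(-2.85) + e^(2.85)) = -0.9933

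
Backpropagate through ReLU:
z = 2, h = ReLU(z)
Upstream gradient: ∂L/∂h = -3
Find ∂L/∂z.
∂L/∂z = -3

h = ReLU(2) = 2
Since z > 0: ∂h/∂z = 1
∂L/∂z = ∂L/∂h · ∂h/∂z = -3 × 1 = -3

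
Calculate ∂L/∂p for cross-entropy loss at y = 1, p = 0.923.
∂L/∂p = -1.083

∂L/∂p = -y/p + (1-y)/(1-p) = -1/0.923 + 0 = -1.083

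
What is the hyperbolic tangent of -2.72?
-0.9914

tanh(-2.72) = (e^(-2.72) - e^(2.72))/(e^(-2.72) + e^(2.72)) = -0.9914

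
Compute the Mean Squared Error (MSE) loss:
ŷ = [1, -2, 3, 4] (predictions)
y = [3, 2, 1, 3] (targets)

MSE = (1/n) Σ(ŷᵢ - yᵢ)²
MSE = 6.25

MSE = (1/4)((1-3)² + (-2-2)² + (3-1)² + (4-3)²) = (1/4)(4 + 16 + 4 + 1) = 6.25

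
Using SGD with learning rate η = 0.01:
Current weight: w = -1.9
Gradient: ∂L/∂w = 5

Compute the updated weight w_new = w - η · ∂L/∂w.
w_new = -1.95

w_new = w - η·∂L/∂w = -1.9 - 0.01×(5) = -1.9 - (0.05) = -1.95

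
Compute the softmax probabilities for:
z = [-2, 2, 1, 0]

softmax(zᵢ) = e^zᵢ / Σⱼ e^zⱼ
p = [0.012, 0.6572, 0.2418, 0.0889]

exp(z) = [0.1353, 7.389, 2.718, 1]
Sum = 11.24
p = [0.012, 0.6572, 0.2418, 0.0889]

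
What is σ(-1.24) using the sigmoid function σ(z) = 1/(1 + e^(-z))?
0.2244

sigmoid(-1.24) = 1/(1 + e^(1.24)) = 1/(1 + 3.456) = 0.2244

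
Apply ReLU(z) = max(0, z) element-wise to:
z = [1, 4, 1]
h = [1, 4, 1]

ReLU applied element-wise: max(0,1)=1, max(0,4)=4, max(0,1)=1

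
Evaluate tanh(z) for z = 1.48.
0.9015

tanh(1.48) = (e^(1.48) - e^(-1.48))/(e^(1.48) + e^(-1.48)) = 0.9015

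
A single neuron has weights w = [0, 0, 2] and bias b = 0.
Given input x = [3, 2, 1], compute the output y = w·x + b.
y = 2

y = (0)(3) + (0)(2) + (2)(1) + 0 = 2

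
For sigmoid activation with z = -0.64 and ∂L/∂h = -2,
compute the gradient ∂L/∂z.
∂L/∂z = -0.4521

σ(-0.64) = 0.3452
σ'(-0.64) = σ(-0.64)(1 - σ(-0.64)) = 0.3452 × 0.6548 = 0.2261
∂L/∂z = ∂L/∂h · σ'(z) = -2 × 0.2261 = -0.4521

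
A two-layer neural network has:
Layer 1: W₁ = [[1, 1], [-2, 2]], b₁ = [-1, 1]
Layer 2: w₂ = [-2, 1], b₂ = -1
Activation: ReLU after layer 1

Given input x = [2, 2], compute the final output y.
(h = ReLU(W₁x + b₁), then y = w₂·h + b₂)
y = -6

Layer 1 pre-activation: z₁ = [3, 1]
After ReLU: h = [3, 1]
Layer 2 output: y = -2×3 + 1×1 + -1 = -6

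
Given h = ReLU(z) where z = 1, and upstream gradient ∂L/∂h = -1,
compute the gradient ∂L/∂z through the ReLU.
∂L/∂z = -1

h = ReLU(1) = 1
Since z > 0: ∂h/∂z = 1
∂L/∂z = ∂L/∂h · ∂h/∂z = -1 × 1 = -1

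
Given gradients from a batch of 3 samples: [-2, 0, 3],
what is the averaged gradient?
Average gradient = 0.3333

Average = (1/3)(-2 + 0 + 3) = 1/3 = 0.3333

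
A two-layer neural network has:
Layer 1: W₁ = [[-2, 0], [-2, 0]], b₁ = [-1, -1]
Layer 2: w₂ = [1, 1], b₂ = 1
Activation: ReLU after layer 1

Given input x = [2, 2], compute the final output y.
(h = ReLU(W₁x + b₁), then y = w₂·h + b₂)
y = 1

Layer 1 pre-activation: z₁ = [-5, -5]
After ReLU: h = [0, 0]
Layer 2 output: y = 1×0 + 1×0 + 1 = 1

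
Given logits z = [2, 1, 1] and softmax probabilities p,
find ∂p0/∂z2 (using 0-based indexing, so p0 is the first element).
∂p0/∂z2 = -0.1221

p = softmax(z) = [0.5761, 0.2119, 0.2119]
p0 = 0.5761, p2 = 0.2119

∂p0/∂z2 = -p0 × p2 = -0.5761 × 0.2119 = -0.1221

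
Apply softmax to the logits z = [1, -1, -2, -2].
p = [0.8098, 0.1096, 0.0403, 0.0403]

exp(z) = [2.718, 0.3679, 0.1353, 0.1353]
Sum = 3.357
p = [0.8098, 0.1096, 0.0403, 0.0403]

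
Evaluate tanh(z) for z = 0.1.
0.09967

tanh(0.1) = (e^(0.1) - e^(-0.1))/(e^(0.1) + e^(-0.1)) = 0.09967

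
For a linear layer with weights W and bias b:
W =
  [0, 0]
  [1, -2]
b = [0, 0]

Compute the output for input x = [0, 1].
y = [0, -2]

Wx = [0×0 + 0×1, 1×0 + -2×1]
   = [0, -2]
y = Wx + b = [0 + 0, -2 + 0] = [0, -2]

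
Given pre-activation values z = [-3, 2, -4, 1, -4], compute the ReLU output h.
h = [0, 2, 0, 1, 0]

ReLU applied element-wise: max(0,-3)=0, max(0,2)=2, max(0,-4)=0, max(0,1)=1, max(0,-4)=0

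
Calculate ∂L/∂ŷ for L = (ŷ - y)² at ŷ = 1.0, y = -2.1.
∂L/∂ŷ = 6.2

∂L/∂ŷ = 2(ŷ - y) = 2(1.0 - -2.1) = 2(3.1) = 6.2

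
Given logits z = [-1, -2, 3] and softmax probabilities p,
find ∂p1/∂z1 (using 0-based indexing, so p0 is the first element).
∂p1/∂z1 = 0.00653

p = softmax(z) = [0.01787, 0.006573, 0.9756]
p1 = 0.006573

∂p1/∂z1 = p1(1 - p1) = 0.006573 × (1 - 0.006573) = 0.00653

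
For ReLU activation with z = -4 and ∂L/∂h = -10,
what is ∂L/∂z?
∂L/∂z = 0

h = ReLU(-4) = 0
Since z < 0: ∂h/∂z = 0
∂L/∂z = ∂L/∂h · ∂h/∂z = -10 × 0 = 0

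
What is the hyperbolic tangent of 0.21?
0.207

tanh(0.21) = (e^(0.21) - e^(-0.21))/(e^(0.21) + e^(-0.21)) = 0.207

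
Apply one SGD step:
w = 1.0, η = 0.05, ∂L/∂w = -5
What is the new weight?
w_new = 1.25

w_new = w - η·∂L/∂w = 1.0 - 0.05×(-5) = 1.0 - (-0.25) = 1.25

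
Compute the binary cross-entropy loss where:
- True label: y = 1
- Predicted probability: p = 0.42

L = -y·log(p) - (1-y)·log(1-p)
L = 0.8675

L = -1·log(0.42) - 0·log(0.58) = -log(0.42) = 0.8675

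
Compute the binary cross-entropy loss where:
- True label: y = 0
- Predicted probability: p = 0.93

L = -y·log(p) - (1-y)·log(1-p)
L = 2.659

L = -0·log(0.93) - 1·log(0.07) = -log(0.07) = 2.659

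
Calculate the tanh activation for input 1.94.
0.9595

tanh(1.94) = (e^(1.94) - e^(-1.94))/(e^(1.94) + e^(-1.94)) = 0.9595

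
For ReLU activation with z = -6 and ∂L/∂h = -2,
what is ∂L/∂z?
∂L/∂z = 0

h = ReLU(-6) = 0
Since z < 0: ∂h/∂z = 0
∂L/∂z = ∂L/∂h · ∂h/∂z = -2 × 0 = 0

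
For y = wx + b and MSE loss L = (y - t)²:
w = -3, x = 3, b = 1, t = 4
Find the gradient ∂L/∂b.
∂L/∂b = -24

y = wx + b = (-3)(3) + 1 = -8
∂L/∂y = 2(y - t) = 2(-8 - 4) = -24
∂y/∂b = 1
∂L/∂b = ∂L/∂y · ∂y/∂b = -24 × 1 = -24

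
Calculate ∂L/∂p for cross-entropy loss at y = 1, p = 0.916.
∂L/∂p = -1.092

∂L/∂p = -y/p + (1-y)/(1-p) = -1/0.916 + 0 = -1.092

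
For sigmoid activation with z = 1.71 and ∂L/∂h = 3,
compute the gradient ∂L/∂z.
∂L/∂z = 0.3891

σ(1.71) = 0.8468
σ'(1.71) = σ(1.71)(1 - σ(1.71)) = 0.8468 × 0.1532 = 0.1297
∂L/∂z = ∂L/∂h · σ'(z) = 3 × 0.1297 = 0.3891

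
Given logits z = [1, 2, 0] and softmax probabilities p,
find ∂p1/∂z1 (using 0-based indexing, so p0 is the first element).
∂p1/∂z1 = 0.2227

p = softmax(z) = [0.2447, 0.6652, 0.09003]
p1 = 0.6652

∂p1/∂z1 = p1(1 - p1) = 0.6652 × (1 - 0.6652) = 0.2227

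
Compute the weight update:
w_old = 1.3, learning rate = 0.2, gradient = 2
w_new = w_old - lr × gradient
w_new = 0.9

w_new = w - η·∂L/∂w = 1.3 - 0.2×(2) = 1.3 - (0.4) = 0.9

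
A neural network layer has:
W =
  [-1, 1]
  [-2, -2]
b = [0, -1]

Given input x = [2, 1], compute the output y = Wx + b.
y = [-1, -7]

Wx = [-1×2 + 1×1, -2×2 + -2×1]
   = [-1, -6]
y = Wx + b = [-1 + 0, -6 + -1] = [-1, -7]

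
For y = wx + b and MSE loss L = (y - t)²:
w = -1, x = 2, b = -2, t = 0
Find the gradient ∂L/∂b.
∂L/∂b = -8

y = wx + b = (-1)(2) + -2 = -4
∂L/∂y = 2(y - t) = 2(-4 - 0) = -8
∂y/∂b = 1
∂L/∂b = ∂L/∂y · ∂y/∂b = -8 × 1 = -8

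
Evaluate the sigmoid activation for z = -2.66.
0.06538

sigmoid(-2.66) = 1/(1 + e^(2.66)) = 1/(1 + 14.3) = 0.06538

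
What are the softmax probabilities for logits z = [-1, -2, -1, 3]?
p = [0.0176, 0.0065, 0.0176, 0.9584]

exp(z) = [0.3679, 0.1353, 0.3679, 20.09]
Sum = 20.96
p = [0.0176, 0.0065, 0.0176, 0.9584]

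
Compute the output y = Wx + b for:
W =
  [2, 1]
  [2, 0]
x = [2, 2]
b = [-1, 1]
y = [5, 5]

Wx = [2×2 + 1×2, 2×2 + 0×2]
   = [6, 4]
y = Wx + b = [6 + -1, 4 + 1] = [5, 5]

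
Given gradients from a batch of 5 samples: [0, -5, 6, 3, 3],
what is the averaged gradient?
Average gradient = 1.4

Average = (1/5)(0 + -5 + 6 + 3 + 3) = 7/5 = 1.4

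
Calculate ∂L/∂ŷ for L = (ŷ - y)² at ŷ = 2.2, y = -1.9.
∂L/∂ŷ = 8.2

∂L/∂ŷ = 2(ŷ - y) = 2(2.2 - -1.9) = 2(4.1) = 8.2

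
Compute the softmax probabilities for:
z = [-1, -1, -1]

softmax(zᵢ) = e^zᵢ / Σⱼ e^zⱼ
p = [0.3333, 0.3333, 0.3333]

exp(z) = [0.3679, 0.3679, 0.3679]
Sum = 1.104
p = [0.3333, 0.3333, 0.3333]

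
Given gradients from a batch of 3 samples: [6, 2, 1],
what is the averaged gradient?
Average gradient = 3

Average = (1/3)(6 + 2 + 1) = 9/3 = 3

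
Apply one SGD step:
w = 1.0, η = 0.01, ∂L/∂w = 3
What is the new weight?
w_new = 0.97

w_new = w - η·∂L/∂w = 1.0 - 0.01×(3) = 1.0 - (0.03) = 0.97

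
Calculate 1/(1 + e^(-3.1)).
0.9569

sigmoid(3.1) = 1/(1 + e^(-3.1)) = 1/(1 + 0.04505) = 0.9569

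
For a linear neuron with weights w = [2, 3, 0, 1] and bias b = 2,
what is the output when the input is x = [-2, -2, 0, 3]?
y = -5

y = (2)(-2) + (3)(-2) + (0)(0) + (1)(3) + 2 = -5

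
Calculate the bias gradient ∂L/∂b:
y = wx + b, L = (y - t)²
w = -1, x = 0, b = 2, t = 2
∂L/∂b = 0

y = wx + b = (-1)(0) + 2 = 2
∂L/∂y = 2(y - t) = 2(2 - 2) = 0
∂y/∂b = 1
∂L/∂b = ∂L/∂y · ∂y/∂b = 0 × 1 = 0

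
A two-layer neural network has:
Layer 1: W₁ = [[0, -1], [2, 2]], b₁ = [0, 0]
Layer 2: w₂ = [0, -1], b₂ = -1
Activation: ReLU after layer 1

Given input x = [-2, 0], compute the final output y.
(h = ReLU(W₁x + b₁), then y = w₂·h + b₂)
y = -1

Layer 1 pre-activation: z₁ = [0, -4]
After ReLU: h = [0, 0]
Layer 2 output: y = 0×0 + -1×0 + -1 = -1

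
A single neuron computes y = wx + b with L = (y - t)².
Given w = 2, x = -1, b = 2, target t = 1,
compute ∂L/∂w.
∂L/∂w = 2

y = wx + b = (2)(-1) + 2 = 0
∂L/∂y = 2(y - t) = 2(0 - 1) = -2
∂y/∂w = x = -1
∂L/∂w = ∂L/∂y · ∂y/∂w = -2 × -1 = 2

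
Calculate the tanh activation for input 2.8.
0.9926

tanh(2.8) = (e^(2.8) - e^(-2.8))/(e^(2.8) + e^(-2.8)) = 0.9926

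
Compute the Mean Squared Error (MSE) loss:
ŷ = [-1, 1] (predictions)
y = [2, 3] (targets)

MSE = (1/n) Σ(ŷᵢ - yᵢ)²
MSE = 6.5

MSE = (1/2)((-1-2)² + (1-3)²) = (1/2)(9 + 4) = 6.5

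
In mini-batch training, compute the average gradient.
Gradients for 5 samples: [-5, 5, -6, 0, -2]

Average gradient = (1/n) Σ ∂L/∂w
Average gradient = -1.6

Average = (1/5)(-5 + 5 + -6 + 0 + -2) = -8/5 = -1.6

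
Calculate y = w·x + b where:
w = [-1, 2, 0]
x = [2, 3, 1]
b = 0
y = 4

y = (-1)(2) + (2)(3) + (0)(1) + 0 = 4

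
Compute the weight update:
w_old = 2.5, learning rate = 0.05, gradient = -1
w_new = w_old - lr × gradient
w_new = 2.55

w_new = w - η·∂L/∂w = 2.5 - 0.05×(-1) = 2.5 - (-0.05) = 2.55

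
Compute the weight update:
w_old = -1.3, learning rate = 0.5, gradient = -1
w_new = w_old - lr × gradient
w_new = -0.8

w_new = w - η·∂L/∂w = -1.3 - 0.5×(-1) = -1.3 - (-0.5) = -0.8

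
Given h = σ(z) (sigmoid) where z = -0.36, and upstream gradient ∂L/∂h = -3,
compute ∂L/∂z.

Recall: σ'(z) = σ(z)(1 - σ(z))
∂L/∂z = -0.7262

σ(-0.36) = 0.411
σ'(-0.36) = σ(-0.36)(1 - σ(-0.36)) = 0.411 × 0.589 = 0.2421
∂L/∂z = ∂L/∂h · σ'(z) = -3 × 0.2421 = -0.7262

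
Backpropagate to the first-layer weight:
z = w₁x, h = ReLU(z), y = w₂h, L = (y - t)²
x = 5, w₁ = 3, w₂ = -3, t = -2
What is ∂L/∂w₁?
∂L/∂w₁ = 1290

Forward pass:
z = w₁x = 3×5 = 15
h = ReLU(15) = 15
y = w₂h = -3×15 = -45

Backward pass:
∂L/∂y = 2(y - t) = 2(-45 - -2) = -86
∂y/∂h = w₂ = -3
∂h/∂z = 1 (ReLU derivative)
∂z/∂w₁ = x = 5

∂L/∂w₁ = -86 × -3 × 1 × 5 = 1290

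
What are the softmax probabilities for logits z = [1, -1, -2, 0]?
p = [0.6439, 0.0871, 0.0321, 0.2369]

exp(z) = [2.718, 0.3679, 0.1353, 1]
Sum = 4.221
p = [0.6439, 0.0871, 0.0321, 0.2369]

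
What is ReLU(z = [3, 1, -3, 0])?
h = [3, 1, 0, 0]

ReLU applied element-wise: max(0,3)=3, max(0,1)=1, max(0,-3)=0, max(0,0)=0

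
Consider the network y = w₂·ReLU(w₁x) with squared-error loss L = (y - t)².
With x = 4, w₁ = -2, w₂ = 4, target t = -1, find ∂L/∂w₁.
∂L/∂w₁ = 0

Forward pass:
z = w₁x = -2×4 = -8
h = ReLU(-8) = 0
y = w₂h = 4×0 = 0

Backward pass:
∂L/∂y = 2(y - t) = 2(0 - -1) = 2
∂y/∂h = w₂ = 4
∂h/∂z = 0 (ReLU derivative)
∂z/∂w₁ = x = 4

∂L/∂w₁ = 2 × 4 × 0 × 4 = 0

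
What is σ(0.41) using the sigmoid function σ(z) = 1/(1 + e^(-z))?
0.6011

sigmoid(0.41) = 1/(1 + e^(-0.41)) = 1/(1 + 0.6637) = 0.6011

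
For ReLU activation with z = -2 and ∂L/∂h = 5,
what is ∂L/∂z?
∂L/∂z = 0

h = ReLU(-2) = 0
Since z < 0: ∂h/∂z = 0
∂L/∂z = ∂L/∂h · ∂h/∂z = 5 × 0 = 0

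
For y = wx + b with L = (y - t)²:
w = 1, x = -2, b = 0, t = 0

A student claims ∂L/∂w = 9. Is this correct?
Incorrect

y = (1)(-2) + 0 = -2
∂L/∂y = 2(y - t) = 2(-2 - 0) = -4
∂y/∂w = x = -2
∂L/∂w = -4 × -2 = 8

Claimed value: 9
Incorrect: The correct gradient is 8.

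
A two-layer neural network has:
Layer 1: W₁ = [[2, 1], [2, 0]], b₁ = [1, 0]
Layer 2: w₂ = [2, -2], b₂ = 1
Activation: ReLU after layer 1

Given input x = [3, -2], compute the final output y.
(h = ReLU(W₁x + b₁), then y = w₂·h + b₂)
y = -1

Layer 1 pre-activation: z₁ = [5, 6]
After ReLU: h = [5, 6]
Layer 2 output: y = 2×5 + -2×6 + 1 = -1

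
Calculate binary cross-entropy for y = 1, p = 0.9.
L = 0.1054

L = -1·log(0.9) - 0·log(0.1) = -log(0.9) = 0.1054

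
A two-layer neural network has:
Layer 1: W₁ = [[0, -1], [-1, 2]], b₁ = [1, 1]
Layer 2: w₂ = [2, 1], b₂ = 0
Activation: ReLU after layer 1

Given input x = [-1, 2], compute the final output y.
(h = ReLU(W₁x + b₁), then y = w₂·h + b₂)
y = 6

Layer 1 pre-activation: z₁ = [-1, 6]
After ReLU: h = [0, 6]
Layer 2 output: y = 2×0 + 1×6 + 0 = 6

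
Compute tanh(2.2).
0.9757

tanh(2.2) = (e^(2.2) - e^(-2.2))/(e^(2.2) + e^(-2.2)) = 0.9757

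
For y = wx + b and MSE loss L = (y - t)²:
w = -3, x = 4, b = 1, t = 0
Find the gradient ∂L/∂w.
∂L/∂w = -88

y = wx + b = (-3)(4) + 1 = -11
∂L/∂y = 2(y - t) = 2(-11 - 0) = -22
∂y/∂w = x = 4
∂L/∂w = ∂L/∂y · ∂y/∂w = -22 × 4 = -88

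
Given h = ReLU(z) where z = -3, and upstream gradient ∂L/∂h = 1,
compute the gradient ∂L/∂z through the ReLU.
∂L/∂z = 0

h = ReLU(-3) = 0
Since z < 0: ∂h/∂z = 0
∂L/∂z = ∂L/∂h · ∂h/∂z = 1 × 0 = 0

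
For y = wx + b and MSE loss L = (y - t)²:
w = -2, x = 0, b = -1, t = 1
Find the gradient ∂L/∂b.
∂L/∂b = -4

y = wx + b = (-2)(0) + -1 = -1
∂L/∂y = 2(y - t) = 2(-1 - 1) = -4
∂y/∂b = 1
∂L/∂b = ∂L/∂y · ∂y/∂b = -4 × 1 = -4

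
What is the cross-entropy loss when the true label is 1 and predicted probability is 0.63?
L = 0.462

L = -1·log(0.63) - 0·log(0.37) = -log(0.63) = 0.462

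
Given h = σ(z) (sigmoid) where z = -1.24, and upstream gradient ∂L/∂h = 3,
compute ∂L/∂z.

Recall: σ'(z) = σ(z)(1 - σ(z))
∂L/∂z = 0.5222

σ(-1.24) = 0.2244
σ'(-1.24) = σ(-1.24)(1 - σ(-1.24)) = 0.2244 × 0.7756 = 0.1741
∂L/∂z = ∂L/∂h · σ'(z) = 3 × 0.1741 = 0.5222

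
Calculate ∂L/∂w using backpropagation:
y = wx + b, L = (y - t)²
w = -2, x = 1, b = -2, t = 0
∂L/∂w = -8

y = wx + b = (-2)(1) + -2 = -4
∂L/∂y = 2(y - t) = 2(-4 - 0) = -8
∂y/∂w = x = 1
∂L/∂w = ∂L/∂y · ∂y/∂w = -8 × 1 = -8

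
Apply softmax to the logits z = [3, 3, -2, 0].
p = [0.4863, 0.4863, 0.0033, 0.0242]

exp(z) = [20.09, 20.09, 0.1353, 1]
Sum = 41.31
p = [0.4863, 0.4863, 0.0033, 0.0242]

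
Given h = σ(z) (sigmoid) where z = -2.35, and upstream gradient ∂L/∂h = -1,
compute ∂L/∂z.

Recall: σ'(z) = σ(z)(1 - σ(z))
∂L/∂z = -0.07949

σ(-2.35) = 0.08707
σ'(-2.35) = σ(-2.35)(1 - σ(-2.35)) = 0.08707 × 0.9129 = 0.07949
∂L/∂z = ∂L/∂h · σ'(z) = -1 × 0.07949 = -0.07949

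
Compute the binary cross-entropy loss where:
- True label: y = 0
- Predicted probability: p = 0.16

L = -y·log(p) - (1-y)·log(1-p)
L = 0.1744

L = -0·log(0.16) - 1·log(0.84) = -log(0.84) = 0.1744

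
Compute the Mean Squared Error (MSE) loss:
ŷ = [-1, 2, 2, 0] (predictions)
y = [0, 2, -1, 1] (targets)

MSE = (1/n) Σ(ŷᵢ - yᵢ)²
MSE = 2.75

MSE = (1/4)((-1-0)² + (2-2)² + (2--1)² + (0-1)²) = (1/4)(1 + 0 + 9 + 1) = 2.75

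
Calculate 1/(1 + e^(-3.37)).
0.9668

sigmoid(3.37) = 1/(1 + e^(-3.37)) = 1/(1 + 0.03439) = 0.9668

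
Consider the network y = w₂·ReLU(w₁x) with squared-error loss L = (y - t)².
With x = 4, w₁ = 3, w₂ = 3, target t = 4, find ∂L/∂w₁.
∂L/∂w₁ = 768

Forward pass:
z = w₁x = 3×4 = 12
h = ReLU(12) = 12
y = w₂h = 3×12 = 36

Backward pass:
∂L/∂y = 2(y - t) = 2(36 - 4) = 64
∂y/∂h = w₂ = 3
∂h/∂z = 1 (ReLU derivative)
∂z/∂w₁ = x = 4

∂L/∂w₁ = 64 × 3 × 1 × 4 = 768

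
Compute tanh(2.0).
0.964

tanh(2.0) = (e^(2.0) - e^(-2.0))/(e^(2.0) + e^(-2.0)) = 0.964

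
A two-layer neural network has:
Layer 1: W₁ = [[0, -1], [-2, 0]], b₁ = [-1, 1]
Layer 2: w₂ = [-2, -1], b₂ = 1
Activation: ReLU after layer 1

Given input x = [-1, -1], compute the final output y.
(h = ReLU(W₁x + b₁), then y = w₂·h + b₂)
y = -2

Layer 1 pre-activation: z₁ = [0, 3]
After ReLU: h = [0, 3]
Layer 2 output: y = -2×0 + -1×3 + 1 = -2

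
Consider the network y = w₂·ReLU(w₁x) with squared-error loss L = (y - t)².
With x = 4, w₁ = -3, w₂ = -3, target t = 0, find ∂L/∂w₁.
∂L/∂w₁ = 0

Forward pass:
z = w₁x = -3×4 = -12
h = ReLU(-12) = 0
y = w₂h = -3×0 = 0

Backward pass:
∂L/∂y = 2(y - t) = 2(0 - 0) = 0
∂y/∂h = w₂ = -3
∂h/∂z = 0 (ReLU derivative)
∂z/∂w₁ = x = 4

∂L/∂w₁ = 0 × -3 × 0 × 4 = 0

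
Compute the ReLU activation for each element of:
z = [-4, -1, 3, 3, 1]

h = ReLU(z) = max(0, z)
h = [0, 0, 3, 3, 1]

ReLU applied element-wise: max(0,-4)=0, max(0,-1)=0, max(0,3)=3, max(0,3)=3, max(0,1)=1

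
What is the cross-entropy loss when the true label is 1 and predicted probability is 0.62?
L = 0.478

L = -1·log(0.62) - 0·log(0.38) = -log(0.62) = 0.478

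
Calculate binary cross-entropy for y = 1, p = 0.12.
L = 2.12

L = -1·log(0.12) - 0·log(0.88) = -log(0.12) = 2.12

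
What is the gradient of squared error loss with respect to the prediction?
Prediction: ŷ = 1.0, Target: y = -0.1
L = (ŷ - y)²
∂L/∂ŷ = 2.2

∂L/∂ŷ = 2(ŷ - y) = 2(1.0 - -0.1) = 2(1.1) = 2.2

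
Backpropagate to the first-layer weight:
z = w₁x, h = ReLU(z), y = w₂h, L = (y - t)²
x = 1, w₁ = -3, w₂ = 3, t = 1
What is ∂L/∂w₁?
∂L/∂w₁ = 0

Forward pass:
z = w₁x = -3×1 = -3
h = ReLU(-3) = 0
y = w₂h = 3×0 = 0

Backward pass:
∂L/∂y = 2(y - t) = 2(0 - 1) = -2
∂y/∂h = w₂ = 3
∂h/∂z = 0 (ReLU derivative)
∂z/∂w₁ = x = 1

∂L/∂w₁ = -2 × 3 × 0 × 1 = 0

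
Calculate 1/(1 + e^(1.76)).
0.1468

sigmoid(-1.76) = 1/(1 + e^(1.76)) = 1/(1 + 5.812) = 0.1468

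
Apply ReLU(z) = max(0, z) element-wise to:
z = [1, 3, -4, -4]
h = [1, 3, 0, 0]

ReLU applied element-wise: max(0,1)=1, max(0,3)=3, max(0,-4)=0, max(0,-4)=0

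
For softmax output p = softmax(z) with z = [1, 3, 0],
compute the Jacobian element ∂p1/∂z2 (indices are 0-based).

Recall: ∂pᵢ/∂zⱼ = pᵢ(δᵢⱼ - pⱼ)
∂p1/∂z2 = -0.03545

p = softmax(z) = [0.1142, 0.8438, 0.04201]
p1 = 0.8438, p2 = 0.04201

∂p1/∂z2 = -p1 × p2 = -0.8438 × 0.04201 = -0.03545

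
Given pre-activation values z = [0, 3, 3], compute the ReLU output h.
h = [0, 3, 3]

ReLU applied element-wise: max(0,0)=0, max(0,3)=3, max(0,3)=3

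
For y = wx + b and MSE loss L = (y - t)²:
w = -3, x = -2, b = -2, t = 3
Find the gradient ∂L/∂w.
∂L/∂w = -4

y = wx + b = (-3)(-2) + -2 = 4
∂L/∂y = 2(y - t) = 2(4 - 3) = 2
∂y/∂w = x = -2
∂L/∂w = ∂L/∂y · ∂y/∂w = 2 × -2 = -4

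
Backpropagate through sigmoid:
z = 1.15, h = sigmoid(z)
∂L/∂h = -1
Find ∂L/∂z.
∂L/∂z = -0.1827

σ(1.15) = 0.7595
σ'(1.15) = σ(1.15)(1 - σ(1.15)) = 0.7595 × 0.2405 = 0.1827
∂L/∂z = ∂L/∂h · σ'(z) = -1 × 0.1827 = -0.1827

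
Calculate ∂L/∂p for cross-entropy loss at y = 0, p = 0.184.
∂L/∂p = 1.225

∂L/∂p = -y/p + (1-y)/(1-p) = 0 + 1/0.816 = 1.225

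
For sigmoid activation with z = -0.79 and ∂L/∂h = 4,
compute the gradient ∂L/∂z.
∂L/∂z = 0.8589

σ(-0.79) = 0.3122
σ'(-0.79) = σ(-0.79)(1 - σ(-0.79)) = 0.3122 × 0.6878 = 0.2147
∂L/∂z = ∂L/∂h · σ'(z) = 4 × 0.2147 = 0.8589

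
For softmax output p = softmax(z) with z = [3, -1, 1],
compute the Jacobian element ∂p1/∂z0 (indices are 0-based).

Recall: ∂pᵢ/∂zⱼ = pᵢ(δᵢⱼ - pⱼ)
∂p1/∂z0 = -0.01376

p = softmax(z) = [0.8668, 0.01588, 0.1173]
p1 = 0.01588, p0 = 0.8668

∂p1/∂z0 = -p1 × p0 = -0.01588 × 0.8668 = -0.01376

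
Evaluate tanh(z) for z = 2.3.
0.9801

tanh(2.3) = (e^(2.3) - e^(-2.3))/(e^(2.3) + e^(-2.3)) = 0.9801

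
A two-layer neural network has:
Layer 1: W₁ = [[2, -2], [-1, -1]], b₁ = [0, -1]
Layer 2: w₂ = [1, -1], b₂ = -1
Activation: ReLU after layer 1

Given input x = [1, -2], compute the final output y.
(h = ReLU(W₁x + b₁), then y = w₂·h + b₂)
y = 5

Layer 1 pre-activation: z₁ = [6, 0]
After ReLU: h = [6, 0]
Layer 2 output: y = 1×6 + -1×0 + -1 = 5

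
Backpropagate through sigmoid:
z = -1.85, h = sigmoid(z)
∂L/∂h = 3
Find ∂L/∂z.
∂L/∂z = 0.3522

σ(-1.85) = 0.1359
σ'(-1.85) = σ(-1.85)(1 - σ(-1.85)) = 0.1359 × 0.8641 = 0.1174
∂L/∂z = ∂L/∂h · σ'(z) = 3 × 0.1174 = 0.3522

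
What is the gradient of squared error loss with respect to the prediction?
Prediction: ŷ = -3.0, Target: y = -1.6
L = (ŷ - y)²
∂L/∂ŷ = -2.8

∂L/∂ŷ = 2(ŷ - y) = 2(-3.0 - -1.6) = 2(-1.4) = -2.8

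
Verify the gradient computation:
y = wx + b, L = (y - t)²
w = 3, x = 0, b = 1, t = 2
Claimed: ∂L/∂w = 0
Correct

y = (3)(0) + 1 = 1
∂L/∂y = 2(y - t) = 2(1 - 2) = -2
∂y/∂w = x = 0
∂L/∂w = -2 × 0 = 0

Claimed value: 0
Correct: The correct gradient is 0.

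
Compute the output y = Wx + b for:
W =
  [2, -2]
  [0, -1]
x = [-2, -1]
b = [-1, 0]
y = [-3, 1]

Wx = [2×-2 + -2×-1, 0×-2 + -1×-1]
   = [-2, 1]
y = Wx + b = [-2 + -1, 1 + 0] = [-3, 1]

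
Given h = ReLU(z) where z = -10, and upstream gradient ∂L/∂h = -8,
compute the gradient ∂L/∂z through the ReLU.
∂L/∂z = 0

h = ReLU(-10) = 0
Since z < 0: ∂h/∂z = 0
∂L/∂z = ∂L/∂h · ∂h/∂z = -8 × 0 = 0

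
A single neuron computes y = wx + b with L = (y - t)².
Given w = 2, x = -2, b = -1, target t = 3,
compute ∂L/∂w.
∂L/∂w = 32

y = wx + b = (2)(-2) + -1 = -5
∂L/∂y = 2(y - t) = 2(-5 - 3) = -16
∂y/∂w = x = -2
∂L/∂w = ∂L/∂y · ∂y/∂w = -16 × -2 = 32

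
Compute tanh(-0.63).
-0.5581

tanh(-0.63) = (e^(-0.63) - e^(0.63))/(e^(-0.63) + e^(0.63)) = -0.5581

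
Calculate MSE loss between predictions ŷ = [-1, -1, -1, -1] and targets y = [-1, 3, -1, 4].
MSE = 10.25

MSE = (1/4)((-1--1)² + (-1-3)² + (-1--1)² + (-1-4)²) = (1/4)(0 + 16 + 0 + 25) = 10.25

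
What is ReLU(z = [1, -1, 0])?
h = [1, 0, 0]

ReLU applied element-wise: max(0,1)=1, max(0,-1)=0, max(0,0)=0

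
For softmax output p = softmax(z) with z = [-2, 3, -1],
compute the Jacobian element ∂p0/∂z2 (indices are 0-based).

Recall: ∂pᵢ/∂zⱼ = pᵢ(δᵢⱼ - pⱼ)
∂p0/∂z2 = -0.0001175

p = softmax(z) = [0.006573, 0.9756, 0.01787]
p0 = 0.006573, p2 = 0.01787

∂p0/∂z2 = -p0 × p2 = -0.006573 × 0.01787 = -0.0001175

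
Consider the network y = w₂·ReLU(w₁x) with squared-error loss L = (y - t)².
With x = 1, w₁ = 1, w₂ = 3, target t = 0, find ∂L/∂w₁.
∂L/∂w₁ = 18

Forward pass:
z = w₁x = 1×1 = 1
h = ReLU(1) = 1
y = w₂h = 3×1 = 3

Backward pass:
∂L/∂y = 2(y - t) = 2(3 - 0) = 6
∂y/∂h = w₂ = 3
∂h/∂z = 1 (ReLU derivative)
∂z/∂w₁ = x = 1

∂L/∂w₁ = 6 × 3 × 1 × 1 = 18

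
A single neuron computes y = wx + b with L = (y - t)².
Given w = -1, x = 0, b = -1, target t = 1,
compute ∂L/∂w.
∂L/∂w = 0

y = wx + b = (-1)(0) + -1 = -1
∂L/∂y = 2(y - t) = 2(-1 - 1) = -4
∂y/∂w = x = 0
∂L/∂w = ∂L/∂y · ∂y/∂w = -4 × 0 = 0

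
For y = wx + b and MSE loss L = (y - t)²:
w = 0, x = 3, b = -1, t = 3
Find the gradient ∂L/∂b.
∂L/∂b = -8

y = wx + b = (0)(3) + -1 = -1
∂L/∂y = 2(y - t) = 2(-1 - 3) = -8
∂y/∂b = 1
∂L/∂b = ∂L/∂y · ∂y/∂b = -8 × 1 = -8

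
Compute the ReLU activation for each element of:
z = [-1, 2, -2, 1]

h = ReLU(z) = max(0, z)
h = [0, 2, 0, 1]

ReLU applied element-wise: max(0,-1)=0, max(0,2)=2, max(0,-2)=0, max(0,1)=1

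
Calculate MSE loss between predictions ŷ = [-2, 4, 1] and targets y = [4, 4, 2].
MSE = 12.33

MSE = (1/3)((-2-4)² + (4-4)² + (1-2)²) = (1/3)(36 + 0 + 1) = 12.33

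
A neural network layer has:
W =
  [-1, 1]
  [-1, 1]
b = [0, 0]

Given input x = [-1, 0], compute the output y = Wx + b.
y = [1, 1]

Wx = [-1×-1 + 1×0, -1×-1 + 1×0]
   = [1, 1]
y = Wx + b = [1 + 0, 1 + 0] = [1, 1]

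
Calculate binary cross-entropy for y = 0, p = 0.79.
L = 1.561

L = -0·log(0.79) - 1·log(0.21) = -log(0.21) = 1.561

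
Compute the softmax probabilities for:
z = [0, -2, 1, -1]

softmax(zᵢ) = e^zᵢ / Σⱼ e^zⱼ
p = [0.2369, 0.0321, 0.6439, 0.0871]

exp(z) = [1, 0.1353, 2.718, 0.3679]
Sum = 4.221
p = [0.2369, 0.0321, 0.6439, 0.0871]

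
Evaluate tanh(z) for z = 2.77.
0.9922

tanh(2.77) = (e^(2.77) - e^(-2.77))/(e^(2.77) + e^(-2.77)) = 0.9922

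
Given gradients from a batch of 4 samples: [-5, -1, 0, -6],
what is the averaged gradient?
Average gradient = -3

Average = (1/4)(-5 + -1 + 0 + -6) = -12/4 = -3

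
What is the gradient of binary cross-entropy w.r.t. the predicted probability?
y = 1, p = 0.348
∂L/∂p = -2.874

∂L/∂p = -y/p + (1-y)/(1-p) = -1/0.348 + 0 = -2.874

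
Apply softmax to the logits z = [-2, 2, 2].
p = [0.0091, 0.4955, 0.4955]

exp(z) = [0.1353, 7.389, 7.389]
Sum = 14.91
p = [0.0091, 0.4955, 0.4955]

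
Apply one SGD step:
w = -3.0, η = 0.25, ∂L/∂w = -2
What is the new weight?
w_new = -2.5

w_new = w - η·∂L/∂w = -3.0 - 0.25×(-2) = -3.0 - (-0.5) = -2.5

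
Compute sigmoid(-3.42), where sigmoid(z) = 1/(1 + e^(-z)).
0.03168

sigmoid(-3.42) = 1/(1 + e^(3.42)) = 1/(1 + 30.57) = 0.03168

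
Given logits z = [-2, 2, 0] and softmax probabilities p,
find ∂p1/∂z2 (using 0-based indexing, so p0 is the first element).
∂p1/∂z2 = -0.1017

p = softmax(z) = [0.01588, 0.8668, 0.1173]
p1 = 0.8668, p2 = 0.1173

∂p1/∂z2 = -p1 × p2 = -0.8668 × 0.1173 = -0.1017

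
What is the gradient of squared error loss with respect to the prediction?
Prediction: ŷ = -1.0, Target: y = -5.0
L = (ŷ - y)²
∂L/∂ŷ = 8.0

∂L/∂ŷ = 2(ŷ - y) = 2(-1.0 - -5.0) = 2(4.0) = 8.0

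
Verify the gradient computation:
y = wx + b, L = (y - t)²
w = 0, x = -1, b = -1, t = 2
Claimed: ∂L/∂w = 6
Correct

y = (0)(-1) + -1 = -1
∂L/∂y = 2(y - t) = 2(-1 - 2) = -6
∂y/∂w = x = -1
∂L/∂w = -6 × -1 = 6

Claimed value: 6
Correct: The correct gradient is 6.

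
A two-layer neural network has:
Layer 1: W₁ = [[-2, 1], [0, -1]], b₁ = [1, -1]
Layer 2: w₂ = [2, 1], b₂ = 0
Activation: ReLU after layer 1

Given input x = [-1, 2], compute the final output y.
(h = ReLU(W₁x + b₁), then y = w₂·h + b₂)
y = 10

Layer 1 pre-activation: z₁ = [5, -3]
After ReLU: h = [5, 0]
Layer 2 output: y = 2×5 + 1×0 + 0 = 10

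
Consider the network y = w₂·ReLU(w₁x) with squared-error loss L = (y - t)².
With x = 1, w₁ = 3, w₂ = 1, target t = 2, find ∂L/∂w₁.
∂L/∂w₁ = 2

Forward pass:
z = w₁x = 3×1 = 3
h = ReLU(3) = 3
y = w₂h = 1×3 = 3

Backward pass:
∂L/∂y = 2(y - t) = 2(3 - 2) = 2
∂y/∂h = w₂ = 1
∂h/∂z = 1 (ReLU derivative)
∂z/∂w₁ = x = 1

∂L/∂w₁ = 2 × 1 × 1 × 1 = 2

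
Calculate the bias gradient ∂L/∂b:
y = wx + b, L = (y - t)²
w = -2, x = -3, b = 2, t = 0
∂L/∂b = 16

y = wx + b = (-2)(-3) + 2 = 8
∂L/∂y = 2(y - t) = 2(8 - 0) = 16
∂y/∂b = 1
∂L/∂b = ∂L/∂y · ∂y/∂b = 16 × 1 = 16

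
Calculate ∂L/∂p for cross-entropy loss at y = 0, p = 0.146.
∂L/∂p = 1.171

∂L/∂p = -y/p + (1-y)/(1-p) = 0 + 1/0.854 = 1.171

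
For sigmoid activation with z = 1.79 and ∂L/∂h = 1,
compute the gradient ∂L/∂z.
∂L/∂z = 0.1226

σ(1.79) = 0.8569
σ'(1.79) = σ(1.79)(1 - σ(1.79)) = 0.8569 × 0.1431 = 0.1226
∂L/∂z = ∂L/∂h · σ'(z) = 1 × 0.1226 = 0.1226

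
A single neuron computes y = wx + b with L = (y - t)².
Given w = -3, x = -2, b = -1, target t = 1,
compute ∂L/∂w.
∂L/∂w = -16

y = wx + b = (-3)(-2) + -1 = 5
∂L/∂y = 2(y - t) = 2(5 - 1) = 8
∂y/∂w = x = -2
∂L/∂w = ∂L/∂y · ∂y/∂w = 8 × -2 = -16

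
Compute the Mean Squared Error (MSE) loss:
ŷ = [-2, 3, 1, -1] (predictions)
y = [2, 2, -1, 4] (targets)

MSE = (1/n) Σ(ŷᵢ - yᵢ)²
MSE = 11.5

MSE = (1/4)((-2-2)² + (3-2)² + (1--1)² + (-1-4)²) = (1/4)(16 + 1 + 4 + 25) = 11.5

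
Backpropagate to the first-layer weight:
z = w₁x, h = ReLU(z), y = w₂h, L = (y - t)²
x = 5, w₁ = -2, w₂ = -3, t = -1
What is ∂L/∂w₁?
∂L/∂w₁ = 0

Forward pass:
z = w₁x = -2×5 = -10
h = ReLU(-10) = 0
y = w₂h = -3×0 = 0

Backward pass:
∂L/∂y = 2(y - t) = 2(0 - -1) = 2
∂y/∂h = w₂ = -3
∂h/∂z = 0 (ReLU derivative)
∂z/∂w₁ = x = 5

∂L/∂w₁ = 2 × -3 × 0 × 5 = 0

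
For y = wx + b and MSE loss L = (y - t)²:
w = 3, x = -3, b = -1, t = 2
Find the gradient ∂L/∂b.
∂L/∂b = -24

y = wx + b = (3)(-3) + -1 = -10
∂L/∂y = 2(y - t) = 2(-10 - 2) = -24
∂y/∂b = 1
∂L/∂b = ∂L/∂y · ∂y/∂b = -24 × 1 = -24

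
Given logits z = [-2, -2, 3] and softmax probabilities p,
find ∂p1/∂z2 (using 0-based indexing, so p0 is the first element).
∂p1/∂z2 = -0.00656

p = softmax(z) = [0.006648, 0.006648, 0.9867]
p1 = 0.006648, p2 = 0.9867

∂p1/∂z2 = -p1 × p2 = -0.006648 × 0.9867 = -0.00656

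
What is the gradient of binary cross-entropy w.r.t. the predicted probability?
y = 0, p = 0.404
∂L/∂p = 1.678

∂L/∂p = -y/p + (1-y)/(1-p) = 0 + 1/0.596 = 1.678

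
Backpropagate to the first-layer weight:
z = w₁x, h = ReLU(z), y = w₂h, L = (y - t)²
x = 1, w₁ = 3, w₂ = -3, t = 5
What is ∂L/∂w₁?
∂L/∂w₁ = 84

Forward pass:
z = w₁x = 3×1 = 3
h = ReLU(3) = 3
y = w₂h = -3×3 = -9

Backward pass:
∂L/∂y = 2(y - t) = 2(-9 - 5) = -28
∂y/∂h = w₂ = -3
∂h/∂z = 1 (ReLU derivative)
∂z/∂w₁ = x = 1

∂L/∂w₁ = -28 × -3 × 1 × 1 = 84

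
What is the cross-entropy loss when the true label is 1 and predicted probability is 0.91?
L = 0.09431

L = -1·log(0.91) - 0·log(0.09) = -log(0.91) = 0.09431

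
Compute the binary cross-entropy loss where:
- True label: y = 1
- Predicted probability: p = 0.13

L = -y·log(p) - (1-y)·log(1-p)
L = 2.04

L = -1·log(0.13) - 0·log(0.87) = -log(0.13) = 2.04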